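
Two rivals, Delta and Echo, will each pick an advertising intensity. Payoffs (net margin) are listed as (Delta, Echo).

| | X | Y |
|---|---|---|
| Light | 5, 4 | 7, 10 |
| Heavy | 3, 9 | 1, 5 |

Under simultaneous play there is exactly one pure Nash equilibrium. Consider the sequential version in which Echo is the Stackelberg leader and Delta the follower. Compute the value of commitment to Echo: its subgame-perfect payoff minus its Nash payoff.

0

Work backward from Delta's decision.
- X → Delta plays Light (best of 5, 3); Echo gets 4.
- Y → Delta plays Light (best of 7, 1); Echo gets 10.
Among 4, 10, the best is 10 at Y. Subgame-perfect outcome: (Light, Y) with payoffs (7, 10).
Under simultaneous play:
Delta's best replies: X→Light; Y→Light.
Echo's best replies: Light→Y; Heavy→X.
The unique mutual best reply is (Light, Y), giving (7, 10).
Echo's commitment gain: 10 − 10 = 0.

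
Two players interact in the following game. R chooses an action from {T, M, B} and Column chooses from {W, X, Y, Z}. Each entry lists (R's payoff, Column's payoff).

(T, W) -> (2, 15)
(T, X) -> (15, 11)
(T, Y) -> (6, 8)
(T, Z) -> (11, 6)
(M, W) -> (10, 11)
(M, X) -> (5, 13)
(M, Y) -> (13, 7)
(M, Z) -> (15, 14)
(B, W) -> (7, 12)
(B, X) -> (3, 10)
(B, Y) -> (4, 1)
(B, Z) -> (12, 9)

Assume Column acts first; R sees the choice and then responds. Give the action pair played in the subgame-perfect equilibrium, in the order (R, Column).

(M, Z)

Backward induction with Column moving first.
- W: R compares 2, 10, 7 and picks M; Column would get 11.
- X: R compares 15, 5, 3 and picks T; Column would get 11.
- Y: R compares 6, 13, 4 and picks M; Column would get 7.
- Z: R compares 11, 15, 12 and picks M; Column would get 14.
Maximizing over 11, 11, 7, 14, Column chooses Z. Subgame-perfect outcome: (M, Z) with payoffs (15, 14).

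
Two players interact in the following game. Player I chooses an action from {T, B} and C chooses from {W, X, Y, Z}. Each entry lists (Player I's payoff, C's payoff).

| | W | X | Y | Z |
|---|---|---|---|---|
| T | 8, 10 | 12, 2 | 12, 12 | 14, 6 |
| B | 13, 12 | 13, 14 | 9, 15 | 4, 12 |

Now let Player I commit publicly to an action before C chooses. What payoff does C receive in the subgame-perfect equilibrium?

12

C best-responds to each possible Player I move:
- T: C compares 10, 2, 12, 6 and picks Y; Player I would get 12.
- B: C compares 12, 14, 15, 12 and picks Y; Player I would get 9.
Among 12, 9, the best is 12 at T. Subgame-perfect outcome: (T, Y) with payoffs (12, 12).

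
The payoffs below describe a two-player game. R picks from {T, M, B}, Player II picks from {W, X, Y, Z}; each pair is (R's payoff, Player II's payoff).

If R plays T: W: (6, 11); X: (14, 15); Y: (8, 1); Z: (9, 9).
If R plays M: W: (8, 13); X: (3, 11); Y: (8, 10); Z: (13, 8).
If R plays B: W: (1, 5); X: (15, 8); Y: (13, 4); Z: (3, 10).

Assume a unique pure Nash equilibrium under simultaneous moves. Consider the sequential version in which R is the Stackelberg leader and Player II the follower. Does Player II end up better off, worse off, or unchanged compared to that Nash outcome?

better off

Backward induction with R moving first.
- T → Player II plays X (best of 11, 15, 1, 9); R gets 14.
- M → Player II plays W (best of 13, 11, 10, 8); R gets 8.
- B → Player II plays Z (best of 5, 8, 4, 10); R gets 3.
R's induced payoffs are 14, 8, 3, so R commits to T. Subgame-perfect outcome: (T, X) with payoffs (14, 15).
For the simultaneous game, intersect best replies.
R's best replies: W→M; X→B; Y→B; Z→M.
Player II's best replies: T→X; M→W; B→Z.
Only (M, W) has each player best-responding; Nash payoffs (8, 13).
Player II earns 15 sequentially versus 13 at the Nash outcome: better off.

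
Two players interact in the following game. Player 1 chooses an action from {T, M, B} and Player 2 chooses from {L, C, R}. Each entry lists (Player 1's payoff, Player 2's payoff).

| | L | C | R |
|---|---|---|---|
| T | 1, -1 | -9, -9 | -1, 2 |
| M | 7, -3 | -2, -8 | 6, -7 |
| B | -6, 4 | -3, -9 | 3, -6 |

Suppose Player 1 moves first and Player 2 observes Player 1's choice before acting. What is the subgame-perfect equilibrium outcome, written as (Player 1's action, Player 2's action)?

(M, L)

Backward induction with Player 1 moving first.
- T: BR = R, leader payoff -1.
- M: BR = L, leader payoff 7.
- B: BR = L, leader payoff -6.
Player 1's induced payoffs are -1, 7, -6, so Player 1 commits to M. Subgame-perfect outcome: (M, L) with payoffs (7, -3).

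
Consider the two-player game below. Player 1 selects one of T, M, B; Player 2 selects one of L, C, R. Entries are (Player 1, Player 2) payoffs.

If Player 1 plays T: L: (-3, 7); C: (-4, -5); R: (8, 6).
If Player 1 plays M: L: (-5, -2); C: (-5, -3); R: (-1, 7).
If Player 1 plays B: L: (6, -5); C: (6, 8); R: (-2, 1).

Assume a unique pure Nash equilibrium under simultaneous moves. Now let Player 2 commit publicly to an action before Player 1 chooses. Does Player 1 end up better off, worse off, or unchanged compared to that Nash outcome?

unchanged

Solve by backward induction (Player 2 leads).
- L → Player 1 plays B (best of -3, -5, 6); Player 2 gets -5.
- C → Player 1 plays B (best of -4, -5, 6); Player 2 gets 8.
- R → Player 1 plays T (best of 8, -1, -2); Player 2 gets 6.
Player 2's induced payoffs are -5, 8, 6, so Player 2 commits to C. Subgame-perfect outcome: (B, C) with payoffs (6, 8).
For the simultaneous game, intersect best replies.
Player 1's best replies: L→B; C→B; R→T.
Player 2's best replies: T→L; M→R; B→C.
The unique mutual best reply is (B, C), giving (6, 8).
Player 1 earns 6 sequentially versus 6 at the Nash outcome: unchanged.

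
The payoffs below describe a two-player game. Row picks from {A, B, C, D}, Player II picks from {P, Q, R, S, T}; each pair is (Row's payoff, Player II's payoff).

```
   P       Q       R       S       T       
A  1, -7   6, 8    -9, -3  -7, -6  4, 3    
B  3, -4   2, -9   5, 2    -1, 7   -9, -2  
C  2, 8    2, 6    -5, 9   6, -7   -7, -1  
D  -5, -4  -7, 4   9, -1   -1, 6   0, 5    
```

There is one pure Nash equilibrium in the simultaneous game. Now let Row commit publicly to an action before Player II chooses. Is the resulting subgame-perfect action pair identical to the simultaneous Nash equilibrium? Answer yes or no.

Work backward from Player II's decision.
- A: BR = Q, leader payoff 6.
- B: BR = S, leader payoff -1.
- C: BR = R, leader payoff -5.
- D: BR = S, leader payoff -1.
Row's induced payoffs are 6, -1, -5, -1, so Row commits to A. Subgame-perfect outcome: (A, Q) with payoffs (6, 8).
Now find the simultaneous Nash equilibrium.
Row's best replies: P→B; Q→A; R→D; S→C; T→A.
Player II's best replies: A→Q; B→S; C→R; D→S.
The unique mutual best reply is (A, Q), giving (6, 8).
Sequential outcome (A, Q) coincides with the Nash profile (A, Q).

yes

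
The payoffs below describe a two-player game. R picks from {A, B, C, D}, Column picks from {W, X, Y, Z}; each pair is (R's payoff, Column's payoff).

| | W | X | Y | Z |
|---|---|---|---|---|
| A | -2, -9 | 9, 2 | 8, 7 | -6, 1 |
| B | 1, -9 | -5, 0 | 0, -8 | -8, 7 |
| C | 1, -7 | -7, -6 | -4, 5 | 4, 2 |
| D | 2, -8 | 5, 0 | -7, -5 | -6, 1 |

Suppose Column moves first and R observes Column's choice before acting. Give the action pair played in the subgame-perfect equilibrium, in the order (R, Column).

(A, Y)

R best-responds to each possible Column move:
- W: BR = D, leader payoff -8.
- X: BR = A, leader payoff 2.
- Y: BR = A, leader payoff 7.
- Z: BR = C, leader payoff 2.
Maximizing over -8, 2, 7, 2, Column chooses Y. Subgame-perfect outcome: (A, Y) with payoffs (8, 7).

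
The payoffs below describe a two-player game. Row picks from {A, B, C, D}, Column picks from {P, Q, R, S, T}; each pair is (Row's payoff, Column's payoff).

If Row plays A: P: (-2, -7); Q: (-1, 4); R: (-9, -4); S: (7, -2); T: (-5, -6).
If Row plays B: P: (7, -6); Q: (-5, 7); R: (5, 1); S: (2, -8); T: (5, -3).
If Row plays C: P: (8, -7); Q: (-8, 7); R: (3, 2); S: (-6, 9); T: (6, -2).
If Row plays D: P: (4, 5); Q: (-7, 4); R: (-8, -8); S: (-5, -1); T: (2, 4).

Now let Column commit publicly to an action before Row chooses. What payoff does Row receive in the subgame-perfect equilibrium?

-1

Row best-responds to each possible Column move:
- P: BR = C, leader payoff -7.
- Q: BR = A, leader payoff 4.
- R: BR = B, leader payoff 1.
- S: BR = A, leader payoff -2.
- T: BR = C, leader payoff -2.
Maximizing over -7, 4, 1, -2, -2, Column chooses Q. Subgame-perfect outcome: (A, Q) with payoffs (-1, 4).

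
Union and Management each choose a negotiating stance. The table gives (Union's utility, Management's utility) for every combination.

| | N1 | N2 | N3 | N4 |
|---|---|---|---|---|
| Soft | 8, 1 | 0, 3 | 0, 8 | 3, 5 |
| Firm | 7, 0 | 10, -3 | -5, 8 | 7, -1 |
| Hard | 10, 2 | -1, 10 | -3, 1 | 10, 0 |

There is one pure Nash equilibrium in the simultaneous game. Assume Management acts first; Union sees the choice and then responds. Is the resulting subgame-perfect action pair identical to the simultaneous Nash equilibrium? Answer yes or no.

Solve by backward induction (Management leads).
- N1: Union compares 8, 7, 10 and picks Hard; Management would get 2.
- N2: Union compares 0, 10, -1 and picks Firm; Management would get -3.
- N3: Union compares 0, -5, -3 and picks Soft; Management would get 8.
- N4: Union compares 3, 7, 10 and picks Hard; Management would get 0.
Management's induced payoffs are 2, -3, 8, 0, so Management commits to N3. Subgame-perfect outcome: (Soft, N3) with payoffs (0, 8).
Under simultaneous play:
Union's best replies: N1→Hard; N2→Firm; N3→Soft; N4→Hard.
Management's best replies: Soft→N3; Firm→N3; Hard→N2.
The unique mutual best reply is (Soft, N3), giving (0, 8).
Sequential outcome (Soft, N3) coincides with the Nash profile (Soft, N3).

yes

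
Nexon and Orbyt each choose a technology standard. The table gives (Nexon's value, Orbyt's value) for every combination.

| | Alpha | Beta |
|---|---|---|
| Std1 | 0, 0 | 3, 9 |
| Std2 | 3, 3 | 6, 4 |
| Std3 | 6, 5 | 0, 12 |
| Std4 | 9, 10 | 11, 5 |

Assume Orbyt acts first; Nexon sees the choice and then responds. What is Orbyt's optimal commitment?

Alpha

Nexon best-responds to each possible Orbyt move:
- Alpha: BR = Std4, leader payoff 10.
- Beta: BR = Std4, leader payoff 5.
Orbyt's induced payoffs are 10, 5, so Orbyt commits to Alpha. Subgame-perfect outcome: (Std4, Alpha) with payoffs (9, 10).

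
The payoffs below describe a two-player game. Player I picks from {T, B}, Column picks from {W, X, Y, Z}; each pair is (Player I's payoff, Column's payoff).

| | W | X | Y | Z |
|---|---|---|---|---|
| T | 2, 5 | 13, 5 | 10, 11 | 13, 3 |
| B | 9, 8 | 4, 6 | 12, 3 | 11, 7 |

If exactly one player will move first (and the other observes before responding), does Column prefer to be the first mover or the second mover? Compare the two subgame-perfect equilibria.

If Player I leads: Column's best replies are T→Y, B→W; Player I's induced payoffs 10, 9; outcome (T, Y), payoffs (10, 11).
If Column leads: Player I's best replies are W→B, X→T, Y→B, Z→T; Column's induced payoffs 8, 5, 3, 3; outcome (B, W), payoffs (9, 8).
Column gets 8 moving first and 11 moving second, so Column prefers to move second.

second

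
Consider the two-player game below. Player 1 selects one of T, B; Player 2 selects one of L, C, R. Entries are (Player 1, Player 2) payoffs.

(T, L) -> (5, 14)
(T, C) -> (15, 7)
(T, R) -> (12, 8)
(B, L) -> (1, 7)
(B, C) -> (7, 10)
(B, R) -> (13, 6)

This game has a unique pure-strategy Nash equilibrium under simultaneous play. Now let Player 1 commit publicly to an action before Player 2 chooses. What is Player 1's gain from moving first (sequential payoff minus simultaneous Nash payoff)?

2

Backward induction with Player 1 moving first.
- T → Player 2 plays L (best of 14, 7, 8); Player 1 gets 5.
- B → Player 2 plays C (best of 7, 10, 6); Player 1 gets 7.
Player 1's induced payoffs are 5, 7, so Player 1 commits to B. Subgame-perfect outcome: (B, C) with payoffs (7, 10).
Under simultaneous play:
Player 1's best replies: L→T; C→T; R→B.
Player 2's best replies: T→L; B→C.
The unique mutual best reply is (T, L), giving (5, 14).
Player 1's commitment gain: 7 − 5 = 2.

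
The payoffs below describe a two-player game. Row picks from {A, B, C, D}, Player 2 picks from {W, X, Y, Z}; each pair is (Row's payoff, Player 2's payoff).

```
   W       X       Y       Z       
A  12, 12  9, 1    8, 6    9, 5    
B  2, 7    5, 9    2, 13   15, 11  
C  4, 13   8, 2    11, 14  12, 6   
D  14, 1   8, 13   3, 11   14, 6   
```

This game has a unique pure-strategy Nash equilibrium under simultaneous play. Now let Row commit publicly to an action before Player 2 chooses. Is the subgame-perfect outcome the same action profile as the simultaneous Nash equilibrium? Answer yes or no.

Work backward from Player 2's decision.
- A: BR = W, leader payoff 12.
- B: BR = Y, leader payoff 2.
- C: BR = Y, leader payoff 11.
- D: BR = X, leader payoff 8.
Among 12, 2, 11, 8, the best is 12 at A. Subgame-perfect outcome: (A, W) with payoffs (12, 12).
Now find the simultaneous Nash equilibrium.
Row's best replies: W→D; X→A; Y→C; Z→B.
Player 2's best replies: A→W; B→Y; C→Y; D→X.
Only (C, Y) has each player best-responding; Nash payoffs (11, 14).
Sequential outcome (A, W) differs from the Nash profile (C, Y).

no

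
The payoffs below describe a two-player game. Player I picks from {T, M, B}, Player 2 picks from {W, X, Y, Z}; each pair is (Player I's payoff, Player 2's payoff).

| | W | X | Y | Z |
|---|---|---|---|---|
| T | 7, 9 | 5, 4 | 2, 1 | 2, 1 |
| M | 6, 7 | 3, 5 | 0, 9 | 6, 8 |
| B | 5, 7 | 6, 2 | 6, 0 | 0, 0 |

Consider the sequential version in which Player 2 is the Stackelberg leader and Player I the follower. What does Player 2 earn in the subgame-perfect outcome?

9

Player I best-responds to each possible Player 2 move:
- W: Player I compares 7, 6, 5 and picks T; Player 2 would get 9.
- X: Player I compares 5, 3, 6 and picks B; Player 2 would get 2.
- Y: Player I compares 2, 0, 6 and picks B; Player 2 would get 0.
- Z: Player I compares 2, 6, 0 and picks M; Player 2 would get 8.
Player 2's induced payoffs are 9, 2, 0, 8, so Player 2 commits to W. Subgame-perfect outcome: (T, W) with payoffs (7, 9).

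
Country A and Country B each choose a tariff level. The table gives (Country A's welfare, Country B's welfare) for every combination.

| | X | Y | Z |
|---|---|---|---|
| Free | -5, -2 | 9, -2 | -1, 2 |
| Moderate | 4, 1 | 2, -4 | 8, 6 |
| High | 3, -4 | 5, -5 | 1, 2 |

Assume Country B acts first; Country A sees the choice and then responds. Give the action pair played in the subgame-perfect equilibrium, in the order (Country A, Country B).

(Moderate, Z)

Country A best-responds to each possible Country B move:
- X → Country A plays Moderate (best of -5, 4, 3); Country B gets 1.
- Y → Country A plays Free (best of 9, 2, 5); Country B gets -2.
- Z → Country A plays Moderate (best of -1, 8, 1); Country B gets 6.
Maximizing over 1, -2, 6, Country B chooses Z. Subgame-perfect outcome: (Moderate, Z) with payoffs (8, 6).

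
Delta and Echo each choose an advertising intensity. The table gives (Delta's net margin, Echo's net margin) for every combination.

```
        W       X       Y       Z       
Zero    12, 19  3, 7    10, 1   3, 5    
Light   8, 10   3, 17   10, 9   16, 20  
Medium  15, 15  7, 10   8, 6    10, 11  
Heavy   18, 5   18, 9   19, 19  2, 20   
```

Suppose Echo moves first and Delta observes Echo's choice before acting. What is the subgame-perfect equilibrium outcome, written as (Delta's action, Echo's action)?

(Light, Z)

Solve by backward induction (Echo leads).
- W: BR = Heavy, leader payoff 5.
- X: BR = Heavy, leader payoff 9.
- Y: BR = Heavy, leader payoff 19.
- Z: BR = Light, leader payoff 20.
Maximizing over 5, 9, 19, 20, Echo chooses Z. Subgame-perfect outcome: (Light, Z) with payoffs (16, 20).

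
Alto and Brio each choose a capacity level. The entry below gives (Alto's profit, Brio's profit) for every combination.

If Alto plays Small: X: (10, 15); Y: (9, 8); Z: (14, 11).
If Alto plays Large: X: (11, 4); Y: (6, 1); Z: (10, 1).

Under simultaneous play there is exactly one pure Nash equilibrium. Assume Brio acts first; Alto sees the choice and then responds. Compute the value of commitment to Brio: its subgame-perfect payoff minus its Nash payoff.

7

Work backward from Alto's decision.
- X: BR = Large, leader payoff 4.
- Y: BR = Small, leader payoff 8.
- Z: BR = Small, leader payoff 11.
Among 4, 8, 11, the best is 11 at Z. Subgame-perfect outcome: (Small, Z) with payoffs (14, 11).
Now find the simultaneous Nash equilibrium.
Alto's best replies: X→Large; Y→Small; Z→Small.
Brio's best replies: Small→X; Large→X.
Only (Large, X) has each player best-responding; Nash payoffs (11, 4).
Brio's commitment gain: 11 − 4 = 7.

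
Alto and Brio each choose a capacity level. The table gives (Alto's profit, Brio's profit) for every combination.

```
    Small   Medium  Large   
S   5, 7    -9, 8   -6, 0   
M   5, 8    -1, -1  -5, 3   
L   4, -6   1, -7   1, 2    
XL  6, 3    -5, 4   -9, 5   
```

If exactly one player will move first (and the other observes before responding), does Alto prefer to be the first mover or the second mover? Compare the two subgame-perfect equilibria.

If Alto leads: Brio's best replies are S→Medium, M→Small, L→Large, XL→Large; Alto's induced payoffs -9, 5, 1, -9; outcome (M, Small), payoffs (5, 8).
If Brio leads: Alto's best replies are Small→XL, Medium→L, Large→L; Brio's induced payoffs 3, -7, 2; outcome (XL, Small), payoffs (6, 3).
Alto gets 5 moving first and 6 moving second, so Alto prefers to move second.

second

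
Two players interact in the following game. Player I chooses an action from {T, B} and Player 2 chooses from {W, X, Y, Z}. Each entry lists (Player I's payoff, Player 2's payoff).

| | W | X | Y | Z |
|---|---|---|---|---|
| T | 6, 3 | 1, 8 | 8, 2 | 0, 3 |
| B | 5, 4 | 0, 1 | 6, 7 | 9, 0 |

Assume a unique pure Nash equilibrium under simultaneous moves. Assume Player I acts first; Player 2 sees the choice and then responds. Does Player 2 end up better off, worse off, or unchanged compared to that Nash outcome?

Backward induction with Player I moving first.
- T → Player 2 plays X (best of 3, 8, 2, 3); Player I gets 1.
- B → Player 2 plays Y (best of 4, 1, 7, 0); Player I gets 6.
Among 1, 6, the best is 6 at B. Subgame-perfect outcome: (B, Y) with payoffs (6, 7).
Under simultaneous play:
Player I's best replies: W→T; X→T; Y→T; Z→B.
Player 2's best replies: T→X; B→Y.
Only (T, X) has each player best-responding; Nash payoffs (1, 8).
Player 2 earns 7 sequentially versus 8 at the Nash outcome: worse off.

worse off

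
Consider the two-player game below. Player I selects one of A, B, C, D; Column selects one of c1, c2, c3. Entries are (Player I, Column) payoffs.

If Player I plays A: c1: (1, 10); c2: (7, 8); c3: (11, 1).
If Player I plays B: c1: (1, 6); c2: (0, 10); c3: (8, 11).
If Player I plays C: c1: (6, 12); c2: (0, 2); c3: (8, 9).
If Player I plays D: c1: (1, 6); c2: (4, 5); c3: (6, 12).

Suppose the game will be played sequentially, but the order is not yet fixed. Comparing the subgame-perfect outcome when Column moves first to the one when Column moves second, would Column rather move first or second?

first

If Player I leads: Column's best replies are A→c1, B→c3, C→c1, D→c3; Player I's induced payoffs 1, 8, 6, 6; outcome (B, c3), payoffs (8, 11).
If Column leads: Player I's best replies are c1→C, c2→A, c3→A; Column's induced payoffs 12, 8, 1; outcome (C, c1), payoffs (6, 12).
Column gets 12 moving first and 11 moving second, so Column prefers to move first.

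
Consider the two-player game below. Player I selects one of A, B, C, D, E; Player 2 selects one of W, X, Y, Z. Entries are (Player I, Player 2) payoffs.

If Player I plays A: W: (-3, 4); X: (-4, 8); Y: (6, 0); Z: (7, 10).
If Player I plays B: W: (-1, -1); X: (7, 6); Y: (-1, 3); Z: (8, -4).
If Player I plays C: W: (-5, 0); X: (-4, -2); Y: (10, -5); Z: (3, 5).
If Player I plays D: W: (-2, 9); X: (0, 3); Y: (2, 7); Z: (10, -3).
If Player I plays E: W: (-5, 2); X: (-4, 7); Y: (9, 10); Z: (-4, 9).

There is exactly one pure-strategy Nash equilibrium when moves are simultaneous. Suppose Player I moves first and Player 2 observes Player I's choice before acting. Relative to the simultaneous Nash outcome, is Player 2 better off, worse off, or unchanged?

better off

Backward induction with Player I moving first.
- A → Player 2 plays Z (best of 4, 8, 0, 10); Player I gets 7.
- B → Player 2 plays X (best of -1, 6, 3, -4); Player I gets 7.
- C → Player 2 plays Z (best of 0, -2, -5, 5); Player I gets 3.
- D → Player 2 plays W (best of 9, 3, 7, -3); Player I gets -2.
- E → Player 2 plays Y (best of 2, 7, 10, 9); Player I gets 9.
Among 7, 7, 3, -2, 9, the best is 9 at E. Subgame-perfect outcome: (E, Y) with payoffs (9, 10).
For the simultaneous game, intersect best replies.
Player I's best replies: W→B; X→B; Y→C; Z→D.
Player 2's best replies: A→Z; B→X; C→Z; D→W; E→Y.
Only (B, X) has each player best-responding; Nash payoffs (7, 6).
Player 2 earns 10 sequentially versus 6 at the Nash outcome: better off.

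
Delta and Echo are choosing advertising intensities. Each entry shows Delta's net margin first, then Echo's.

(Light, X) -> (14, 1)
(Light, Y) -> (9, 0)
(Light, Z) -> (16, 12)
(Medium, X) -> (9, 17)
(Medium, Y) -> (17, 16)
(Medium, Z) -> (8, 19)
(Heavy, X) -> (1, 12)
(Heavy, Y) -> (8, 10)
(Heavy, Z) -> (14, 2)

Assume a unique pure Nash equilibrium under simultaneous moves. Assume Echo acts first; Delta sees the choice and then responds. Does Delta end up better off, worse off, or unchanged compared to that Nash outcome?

better off

Backward induction with Echo moving first.
- X: Delta compares 14, 9, 1 and picks Light; Echo would get 1.
- Y: Delta compares 9, 17, 8 and picks Medium; Echo would get 16.
- Z: Delta compares 16, 8, 14 and picks Light; Echo would get 12.
Maximizing over 1, 16, 12, Echo chooses Y. Subgame-perfect outcome: (Medium, Y) with payoffs (17, 16).
Now find the simultaneous Nash equilibrium.
Delta's best replies: X→Light; Y→Medium; Z→Light.
Echo's best replies: Light→Z; Medium→Z; Heavy→X.
The unique mutual best reply is (Light, Z), giving (16, 12).
Delta earns 17 sequentially versus 16 at the Nash outcome: better off.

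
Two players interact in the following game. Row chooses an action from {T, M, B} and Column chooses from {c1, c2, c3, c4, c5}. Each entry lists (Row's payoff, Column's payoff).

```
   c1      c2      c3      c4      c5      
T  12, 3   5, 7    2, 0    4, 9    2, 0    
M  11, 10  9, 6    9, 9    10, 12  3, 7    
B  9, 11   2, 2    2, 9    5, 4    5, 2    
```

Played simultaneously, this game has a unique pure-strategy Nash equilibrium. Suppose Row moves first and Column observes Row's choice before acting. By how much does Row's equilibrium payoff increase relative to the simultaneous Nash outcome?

0

Column best-responds to each possible Row move:
- T → Column plays c4 (best of 3, 7, 0, 9, 0); Row gets 4.
- M → Column plays c4 (best of 10, 6, 9, 12, 7); Row gets 10.
- B → Column plays c1 (best of 11, 2, 9, 4, 2); Row gets 9.
Maximizing over 4, 10, 9, Row chooses M. Subgame-perfect outcome: (M, c4) with payoffs (10, 12).
For the simultaneous game, intersect best replies.
Row's best replies: c1→T; c2→M; c3→M; c4→M; c5→B.
Column's best replies: T→c4; M→c4; B→c1.
The unique mutual best reply is (M, c4), giving (10, 12).
Row's commitment gain: 10 − 10 = 0.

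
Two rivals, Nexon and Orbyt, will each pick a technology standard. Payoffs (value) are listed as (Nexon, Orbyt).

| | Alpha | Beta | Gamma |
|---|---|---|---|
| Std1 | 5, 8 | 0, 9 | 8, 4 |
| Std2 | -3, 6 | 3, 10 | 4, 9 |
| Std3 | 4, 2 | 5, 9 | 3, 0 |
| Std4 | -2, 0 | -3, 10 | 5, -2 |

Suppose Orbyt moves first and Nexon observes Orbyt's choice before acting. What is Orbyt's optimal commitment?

Nexon best-responds to each possible Orbyt move:
- Alpha: Nexon compares 5, -3, 4, -2 and picks Std1; Orbyt would get 8.
- Beta: Nexon compares 0, 3, 5, -3 and picks Std3; Orbyt would get 9.
- Gamma: Nexon compares 8, 4, 3, 5 and picks Std1; Orbyt would get 4.
Maximizing over 8, 9, 4, Orbyt chooses Beta. Subgame-perfect outcome: (Std3, Beta) with payoffs (5, 9).

Beta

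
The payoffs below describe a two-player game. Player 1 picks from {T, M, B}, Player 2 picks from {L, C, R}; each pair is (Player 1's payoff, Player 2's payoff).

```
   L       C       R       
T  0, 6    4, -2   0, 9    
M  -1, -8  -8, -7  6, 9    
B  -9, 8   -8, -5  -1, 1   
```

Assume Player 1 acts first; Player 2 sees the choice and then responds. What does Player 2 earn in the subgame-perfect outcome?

9

Work backward from Player 2's decision.
- T: Player 2 compares 6, -2, 9 and picks R; Player 1 would get 0.
- M: Player 2 compares -8, -7, 9 and picks R; Player 1 would get 6.
- B: Player 2 compares 8, -5, 1 and picks L; Player 1 would get -9.
Maximizing over 0, 6, -9, Player 1 chooses M. Subgame-perfect outcome: (M, R) with payoffs (6, 9).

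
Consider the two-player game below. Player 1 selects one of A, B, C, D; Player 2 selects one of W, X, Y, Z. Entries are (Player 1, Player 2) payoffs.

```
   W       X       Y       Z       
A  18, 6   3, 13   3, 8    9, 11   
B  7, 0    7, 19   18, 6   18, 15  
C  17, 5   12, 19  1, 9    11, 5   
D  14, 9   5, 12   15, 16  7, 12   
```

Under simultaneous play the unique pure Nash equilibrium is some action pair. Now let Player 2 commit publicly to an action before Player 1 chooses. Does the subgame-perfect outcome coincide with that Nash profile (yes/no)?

Work backward from Player 1's decision.
- W: BR = A, leader payoff 6.
- X: BR = C, leader payoff 19.
- Y: BR = B, leader payoff 6.
- Z: BR = B, leader payoff 15.
Maximizing over 6, 19, 6, 15, Player 2 chooses X. Subgame-perfect outcome: (C, X) with payoffs (12, 19).
Under simultaneous play:
Player 1's best replies: W→A; X→C; Y→B; Z→B.
Player 2's best replies: A→X; B→X; C→X; D→Y.
Only (C, X) has each player best-responding; Nash payoffs (12, 19).
Sequential outcome (C, X) coincides with the Nash profile (C, X).

yes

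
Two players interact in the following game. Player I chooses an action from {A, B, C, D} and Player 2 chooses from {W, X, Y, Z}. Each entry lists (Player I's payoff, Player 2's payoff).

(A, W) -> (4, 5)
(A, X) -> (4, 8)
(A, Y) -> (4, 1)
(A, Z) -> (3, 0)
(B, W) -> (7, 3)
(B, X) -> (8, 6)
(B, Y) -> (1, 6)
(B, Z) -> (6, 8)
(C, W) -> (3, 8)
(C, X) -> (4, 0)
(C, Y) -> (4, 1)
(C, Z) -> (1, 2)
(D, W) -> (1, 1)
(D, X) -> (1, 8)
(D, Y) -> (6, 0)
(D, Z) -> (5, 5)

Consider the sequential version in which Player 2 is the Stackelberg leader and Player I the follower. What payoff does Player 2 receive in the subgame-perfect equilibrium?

8

Backward induction with Player 2 moving first.
- W: BR = B, leader payoff 3.
- X: BR = B, leader payoff 6.
- Y: BR = D, leader payoff 0.
- Z: BR = B, leader payoff 8.
Among 3, 6, 0, 8, the best is 8 at Z. Subgame-perfect outcome: (B, Z) with payoffs (6, 8).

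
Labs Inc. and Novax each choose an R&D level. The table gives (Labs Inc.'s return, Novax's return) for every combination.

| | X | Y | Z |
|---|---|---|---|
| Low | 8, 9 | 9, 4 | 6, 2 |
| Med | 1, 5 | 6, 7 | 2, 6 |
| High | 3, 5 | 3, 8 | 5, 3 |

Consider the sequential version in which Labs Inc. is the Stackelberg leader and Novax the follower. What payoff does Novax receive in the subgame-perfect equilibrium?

Novax best-responds to each possible Labs Inc. move:
- Low: Novax compares 9, 4, 2 and picks X; Labs Inc. would get 8.
- Med: Novax compares 5, 7, 6 and picks Y; Labs Inc. would get 6.
- High: Novax compares 5, 8, 3 and picks Y; Labs Inc. would get 3.
Maximizing over 8, 6, 3, Labs Inc. chooses Low. Subgame-perfect outcome: (Low, X) with payoffs (8, 9).

9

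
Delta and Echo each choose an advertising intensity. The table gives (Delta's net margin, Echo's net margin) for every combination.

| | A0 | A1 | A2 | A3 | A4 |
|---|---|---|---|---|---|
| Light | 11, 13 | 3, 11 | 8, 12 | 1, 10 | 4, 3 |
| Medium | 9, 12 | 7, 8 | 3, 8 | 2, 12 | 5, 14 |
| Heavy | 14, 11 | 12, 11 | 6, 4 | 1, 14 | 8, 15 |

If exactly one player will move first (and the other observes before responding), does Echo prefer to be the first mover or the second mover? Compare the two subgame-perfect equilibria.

If Delta leads: Echo's best replies are Light→A0, Medium→A4, Heavy→A4; Delta's induced payoffs 11, 5, 8; outcome (Light, A0), payoffs (11, 13).
If Echo leads: Delta's best replies are A0→Heavy, A1→Heavy, A2→Light, A3→Medium, A4→Heavy; Echo's induced payoffs 11, 11, 12, 12, 15; outcome (Heavy, A4), payoffs (8, 15).
Echo gets 15 moving first and 13 moving second, so Echo prefers to move first.

first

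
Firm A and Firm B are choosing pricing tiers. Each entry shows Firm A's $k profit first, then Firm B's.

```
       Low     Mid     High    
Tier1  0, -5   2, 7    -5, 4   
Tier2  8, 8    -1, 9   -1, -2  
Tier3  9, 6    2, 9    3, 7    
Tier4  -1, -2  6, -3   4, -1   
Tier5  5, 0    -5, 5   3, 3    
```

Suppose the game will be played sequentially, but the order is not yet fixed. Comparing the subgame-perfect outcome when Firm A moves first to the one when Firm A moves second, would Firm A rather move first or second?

If Firm A leads: Firm B's best replies are Tier1→Mid, Tier2→Mid, Tier3→Mid, Tier4→High, Tier5→Mid; Firm A's induced payoffs 2, -1, 2, 4, -5; outcome (Tier4, High), payoffs (4, -1).
If Firm B leads: Firm A's best replies are Low→Tier3, Mid→Tier4, High→Tier4; Firm B's induced payoffs 6, -3, -1; outcome (Tier3, Low), payoffs (9, 6).
Firm A gets 4 moving first and 9 moving second, so Firm A prefers to move second.

second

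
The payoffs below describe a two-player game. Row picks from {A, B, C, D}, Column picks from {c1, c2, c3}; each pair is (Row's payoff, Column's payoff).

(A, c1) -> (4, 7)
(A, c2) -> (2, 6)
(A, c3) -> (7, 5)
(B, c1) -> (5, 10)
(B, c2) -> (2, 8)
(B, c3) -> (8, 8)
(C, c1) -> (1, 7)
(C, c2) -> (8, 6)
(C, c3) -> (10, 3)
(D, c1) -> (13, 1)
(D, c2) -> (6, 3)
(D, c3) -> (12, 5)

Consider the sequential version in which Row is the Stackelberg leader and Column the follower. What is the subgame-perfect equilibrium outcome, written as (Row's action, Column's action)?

Column best-responds to each possible Row move:
- A → Column plays c1 (best of 7, 6, 5); Row gets 4.
- B → Column plays c1 (best of 10, 8, 8); Row gets 5.
- C → Column plays c1 (best of 7, 6, 3); Row gets 1.
- D → Column plays c3 (best of 1, 3, 5); Row gets 12.
Maximizing over 4, 5, 1, 12, Row chooses D. Subgame-perfect outcome: (D, c3) with payoffs (12, 5).

(D, c3)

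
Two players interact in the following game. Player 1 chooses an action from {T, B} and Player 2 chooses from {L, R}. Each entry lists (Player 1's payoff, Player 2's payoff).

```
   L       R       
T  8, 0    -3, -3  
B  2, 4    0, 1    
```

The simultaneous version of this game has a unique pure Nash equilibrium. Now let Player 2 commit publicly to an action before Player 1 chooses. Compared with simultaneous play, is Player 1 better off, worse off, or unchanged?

Player 1 best-responds to each possible Player 2 move:
- L → Player 1 plays T (best of 8, 2); Player 2 gets 0.
- R → Player 1 plays B (best of -3, 0); Player 2 gets 1.
Among 0, 1, the best is 1 at R. Subgame-perfect outcome: (B, R) with payoffs (0, 1).
Under simultaneous play:
Player 1's best replies: L→T; R→B.
Player 2's best replies: T→L; B→L.
The unique mutual best reply is (T, L), giving (8, 0).
Player 1 earns 0 sequentially versus 8 at the Nash outcome: worse off.

worse off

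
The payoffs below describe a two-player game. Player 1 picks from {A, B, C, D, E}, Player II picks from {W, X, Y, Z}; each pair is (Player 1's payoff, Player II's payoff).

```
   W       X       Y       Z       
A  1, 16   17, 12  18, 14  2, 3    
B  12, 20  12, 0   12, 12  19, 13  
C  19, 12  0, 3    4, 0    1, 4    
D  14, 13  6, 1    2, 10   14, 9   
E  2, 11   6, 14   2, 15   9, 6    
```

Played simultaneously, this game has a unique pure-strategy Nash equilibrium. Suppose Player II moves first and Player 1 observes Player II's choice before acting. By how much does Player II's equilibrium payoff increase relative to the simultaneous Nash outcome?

Work backward from Player 1's decision.
- W: BR = C, leader payoff 12.
- X: BR = A, leader payoff 12.
- Y: BR = A, leader payoff 14.
- Z: BR = B, leader payoff 13.
Maximizing over 12, 12, 14, 13, Player II chooses Y. Subgame-perfect outcome: (A, Y) with payoffs (18, 14).
Now find the simultaneous Nash equilibrium.
Player 1's best replies: W→C; X→A; Y→A; Z→B.
Player II's best replies: A→W; B→W; C→W; D→W; E→Y.
The unique mutual best reply is (C, W), giving (19, 12).
Player II's commitment gain: 14 − 12 = 2.

2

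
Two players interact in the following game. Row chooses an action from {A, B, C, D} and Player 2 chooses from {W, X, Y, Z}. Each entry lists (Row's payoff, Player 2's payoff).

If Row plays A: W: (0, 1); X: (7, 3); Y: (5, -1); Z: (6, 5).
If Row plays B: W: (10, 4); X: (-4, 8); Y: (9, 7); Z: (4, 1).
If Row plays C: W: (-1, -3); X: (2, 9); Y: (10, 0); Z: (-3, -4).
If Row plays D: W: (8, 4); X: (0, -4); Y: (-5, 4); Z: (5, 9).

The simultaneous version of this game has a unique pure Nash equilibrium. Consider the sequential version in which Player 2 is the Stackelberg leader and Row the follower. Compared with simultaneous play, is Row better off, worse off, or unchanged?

unchanged

Backward induction with Player 2 moving first.
- W → Row plays B (best of 0, 10, -1, 8); Player 2 gets 4.
- X → Row plays A (best of 7, -4, 2, 0); Player 2 gets 3.
- Y → Row plays C (best of 5, 9, 10, -5); Player 2 gets 0.
- Z → Row plays A (best of 6, 4, -3, 5); Player 2 gets 5.
Among 4, 3, 0, 5, the best is 5 at Z. Subgame-perfect outcome: (A, Z) with payoffs (6, 5).
Under simultaneous play:
Row's best replies: W→B; X→A; Y→C; Z→A.
Player 2's best replies: A→Z; B→X; C→X; D→Z.
The unique mutual best reply is (A, Z), giving (6, 5).
Row earns 6 sequentially versus 6 at the Nash outcome: unchanged.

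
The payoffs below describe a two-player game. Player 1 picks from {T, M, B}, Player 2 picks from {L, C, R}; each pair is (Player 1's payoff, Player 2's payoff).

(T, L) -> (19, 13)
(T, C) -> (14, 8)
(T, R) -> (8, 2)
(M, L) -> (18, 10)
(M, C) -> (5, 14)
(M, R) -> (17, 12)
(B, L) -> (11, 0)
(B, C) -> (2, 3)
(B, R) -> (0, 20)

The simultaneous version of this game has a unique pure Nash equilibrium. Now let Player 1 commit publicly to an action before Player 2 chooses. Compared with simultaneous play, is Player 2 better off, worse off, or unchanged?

Player 2 best-responds to each possible Player 1 move:
- T: BR = L, leader payoff 19.
- M: BR = C, leader payoff 5.
- B: BR = R, leader payoff 0.
Player 1's induced payoffs are 19, 5, 0, so Player 1 commits to T. Subgame-perfect outcome: (T, L) with payoffs (19, 13).
Under simultaneous play:
Player 1's best replies: L→T; C→T; R→M.
Player 2's best replies: T→L; M→C; B→R.
Only (T, L) has each player best-responding; Nash payoffs (19, 13).
Player 2 earns 13 sequentially versus 13 at the Nash outcome: unchanged.

unchanged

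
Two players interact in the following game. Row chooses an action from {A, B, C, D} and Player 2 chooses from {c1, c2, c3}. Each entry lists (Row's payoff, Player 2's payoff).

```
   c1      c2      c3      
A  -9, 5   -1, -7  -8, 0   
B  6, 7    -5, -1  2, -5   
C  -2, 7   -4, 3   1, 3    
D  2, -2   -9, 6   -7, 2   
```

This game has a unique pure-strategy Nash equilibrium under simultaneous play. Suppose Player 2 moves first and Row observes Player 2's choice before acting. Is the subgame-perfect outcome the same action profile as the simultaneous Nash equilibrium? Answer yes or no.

Work backward from Row's decision.
- c1: BR = B, leader payoff 7.
- c2: BR = A, leader payoff -7.
- c3: BR = B, leader payoff -5.
Among 7, -7, -5, the best is 7 at c1. Subgame-perfect outcome: (B, c1) with payoffs (6, 7).
Under simultaneous play:
Row's best replies: c1→B; c2→A; c3→B.
Player 2's best replies: A→c1; B→c1; C→c1; D→c2.
The unique mutual best reply is (B, c1), giving (6, 7).
Sequential outcome (B, c1) coincides with the Nash profile (B, c1).

yes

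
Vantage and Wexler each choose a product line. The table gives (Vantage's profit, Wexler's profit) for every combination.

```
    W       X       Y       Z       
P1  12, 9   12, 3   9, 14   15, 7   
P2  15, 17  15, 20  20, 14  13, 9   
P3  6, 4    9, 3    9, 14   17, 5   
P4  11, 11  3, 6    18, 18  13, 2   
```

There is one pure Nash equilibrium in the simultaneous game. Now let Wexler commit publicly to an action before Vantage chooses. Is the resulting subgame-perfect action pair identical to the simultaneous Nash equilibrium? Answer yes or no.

Vantage best-responds to each possible Wexler move:
- W → Vantage plays P2 (best of 12, 15, 6, 11); Wexler gets 17.
- X → Vantage plays P2 (best of 12, 15, 9, 3); Wexler gets 20.
- Y → Vantage plays P2 (best of 9, 20, 9, 18); Wexler gets 14.
- Z → Vantage plays P3 (best of 15, 13, 17, 13); Wexler gets 5.
Wexler's induced payoffs are 17, 20, 14, 5, so Wexler commits to X. Subgame-perfect outcome: (P2, X) with payoffs (15, 20).
Now find the simultaneous Nash equilibrium.
Vantage's best replies: W→P2; X→P2; Y→P2; Z→P3.
Wexler's best replies: P1→Y; P2→X; P3→Y; P4→Y.
Only (P2, X) has each player best-responding; Nash payoffs (15, 20).
Sequential outcome (P2, X) coincides with the Nash profile (P2, X).

yes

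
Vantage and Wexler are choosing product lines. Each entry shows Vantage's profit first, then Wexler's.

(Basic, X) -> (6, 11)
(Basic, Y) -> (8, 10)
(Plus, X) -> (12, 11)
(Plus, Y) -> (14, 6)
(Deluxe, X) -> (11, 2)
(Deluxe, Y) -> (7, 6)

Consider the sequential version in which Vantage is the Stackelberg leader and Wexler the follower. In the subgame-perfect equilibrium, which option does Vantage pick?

Plus

Work backward from Wexler's decision.
- Basic: Wexler compares 11, 10 and picks X; Vantage would get 6.
- Plus: Wexler compares 11, 6 and picks X; Vantage would get 12.
- Deluxe: Wexler compares 2, 6 and picks Y; Vantage would get 7.
Among 6, 12, 7, the best is 12 at Plus. Subgame-perfect outcome: (Plus, X) with payoffs (12, 11).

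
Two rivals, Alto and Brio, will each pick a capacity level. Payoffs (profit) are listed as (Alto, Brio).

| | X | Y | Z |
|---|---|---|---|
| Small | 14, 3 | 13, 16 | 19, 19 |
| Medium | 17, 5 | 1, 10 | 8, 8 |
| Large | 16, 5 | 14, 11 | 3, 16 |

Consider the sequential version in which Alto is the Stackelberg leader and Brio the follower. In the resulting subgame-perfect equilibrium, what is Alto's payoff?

19

Solve by backward induction (Alto leads).
- Small: Brio compares 3, 16, 19 and picks Z; Alto would get 19.
- Medium: Brio compares 5, 10, 8 and picks Y; Alto would get 1.
- Large: Brio compares 5, 11, 16 and picks Z; Alto would get 3.
Alto's induced payoffs are 19, 1, 3, so Alto commits to Small. Subgame-perfect outcome: (Small, Z) with payoffs (19, 19).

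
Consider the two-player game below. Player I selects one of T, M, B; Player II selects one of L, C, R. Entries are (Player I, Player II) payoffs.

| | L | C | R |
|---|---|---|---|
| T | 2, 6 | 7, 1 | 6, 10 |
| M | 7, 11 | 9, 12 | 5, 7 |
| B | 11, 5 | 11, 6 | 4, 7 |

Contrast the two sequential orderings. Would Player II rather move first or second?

If Player I leads: Player II's best replies are T→R, M→C, B→R; Player I's induced payoffs 6, 9, 4; outcome (M, C), payoffs (9, 12).
If Player II leads: Player I's best replies are L→B, C→B, R→T; Player II's induced payoffs 5, 6, 10; outcome (T, R), payoffs (6, 10).
Player II gets 10 moving first and 12 moving second, so Player II prefers to move second.

second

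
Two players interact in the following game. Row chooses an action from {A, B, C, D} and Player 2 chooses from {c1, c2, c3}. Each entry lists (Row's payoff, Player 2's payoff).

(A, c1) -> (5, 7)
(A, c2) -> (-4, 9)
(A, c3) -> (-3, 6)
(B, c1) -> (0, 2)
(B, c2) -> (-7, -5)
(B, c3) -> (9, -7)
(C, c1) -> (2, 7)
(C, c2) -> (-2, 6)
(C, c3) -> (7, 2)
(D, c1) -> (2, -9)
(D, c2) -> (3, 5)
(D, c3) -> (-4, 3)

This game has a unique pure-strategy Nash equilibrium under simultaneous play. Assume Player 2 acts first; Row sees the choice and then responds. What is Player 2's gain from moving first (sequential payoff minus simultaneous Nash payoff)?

2

Solve by backward induction (Player 2 leads).
- c1: Row compares 5, 0, 2, 2 and picks A; Player 2 would get 7.
- c2: Row compares -4, -7, -2, 3 and picks D; Player 2 would get 5.
- c3: Row compares -3, 9, 7, -4 and picks B; Player 2 would get -7.
Maximizing over 7, 5, -7, Player 2 chooses c1. Subgame-perfect outcome: (A, c1) with payoffs (5, 7).
For the simultaneous game, intersect best replies.
Row's best replies: c1→A; c2→D; c3→B.
Player 2's best replies: A→c2; B→c1; C→c1; D→c2.
Only (D, c2) has each player best-responding; Nash payoffs (3, 5).
Player 2's commitment gain: 7 − 5 = 2.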